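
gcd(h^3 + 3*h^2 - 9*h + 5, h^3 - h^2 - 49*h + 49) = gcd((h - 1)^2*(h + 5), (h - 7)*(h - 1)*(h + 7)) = h - 1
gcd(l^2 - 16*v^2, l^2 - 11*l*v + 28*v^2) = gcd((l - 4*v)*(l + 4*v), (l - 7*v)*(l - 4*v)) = -l + 4*v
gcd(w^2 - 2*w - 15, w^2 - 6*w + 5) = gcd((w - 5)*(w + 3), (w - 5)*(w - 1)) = w - 5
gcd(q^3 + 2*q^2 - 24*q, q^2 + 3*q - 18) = q + 6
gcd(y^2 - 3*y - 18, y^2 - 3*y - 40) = 1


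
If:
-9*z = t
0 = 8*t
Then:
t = 0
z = 0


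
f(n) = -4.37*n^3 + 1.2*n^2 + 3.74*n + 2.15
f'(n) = -13.11*n^2 + 2.4*n + 3.74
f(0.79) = 3.70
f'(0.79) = -2.55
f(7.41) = -1682.26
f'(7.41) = -698.32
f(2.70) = -65.02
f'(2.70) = -85.35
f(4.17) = -278.26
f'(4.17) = -214.22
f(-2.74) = 90.81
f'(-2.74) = -101.26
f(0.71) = 3.85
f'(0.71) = -1.16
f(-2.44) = 63.65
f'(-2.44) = -80.17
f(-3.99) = 283.92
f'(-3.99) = -214.55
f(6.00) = -876.13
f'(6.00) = -453.82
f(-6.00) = 966.83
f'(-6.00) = -482.62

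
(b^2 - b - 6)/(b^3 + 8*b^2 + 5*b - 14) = (b - 3)/(b^2 + 6*b - 7)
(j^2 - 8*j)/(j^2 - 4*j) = (j - 8)/(j - 4)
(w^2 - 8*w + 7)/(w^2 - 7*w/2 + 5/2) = 2*(w - 7)/(2*w - 5)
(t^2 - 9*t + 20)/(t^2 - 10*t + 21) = (t^2 - 9*t + 20)/(t^2 - 10*t + 21)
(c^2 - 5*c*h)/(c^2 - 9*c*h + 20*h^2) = c/(c - 4*h)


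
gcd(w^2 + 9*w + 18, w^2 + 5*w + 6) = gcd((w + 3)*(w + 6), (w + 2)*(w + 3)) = w + 3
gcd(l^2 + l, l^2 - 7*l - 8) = l + 1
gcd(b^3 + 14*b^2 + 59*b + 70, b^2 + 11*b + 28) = b + 7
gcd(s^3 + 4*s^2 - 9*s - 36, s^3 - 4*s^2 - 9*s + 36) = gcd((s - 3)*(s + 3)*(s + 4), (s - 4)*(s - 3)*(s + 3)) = s^2 - 9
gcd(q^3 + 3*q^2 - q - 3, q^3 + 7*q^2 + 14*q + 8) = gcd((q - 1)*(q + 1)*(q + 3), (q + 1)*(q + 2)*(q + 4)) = q + 1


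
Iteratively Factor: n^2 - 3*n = (n - 3)*(n)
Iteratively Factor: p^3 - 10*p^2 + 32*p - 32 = (p - 4)*(p^2 - 6*p + 8) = (p - 4)*(p - 2)*(p - 4)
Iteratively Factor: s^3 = (s)*(s^2) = s^2*(s)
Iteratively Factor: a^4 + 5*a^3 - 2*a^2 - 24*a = (a + 4)*(a^3 + a^2 - 6*a) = (a - 2)*(a + 4)*(a^2 + 3*a) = (a - 2)*(a + 3)*(a + 4)*(a)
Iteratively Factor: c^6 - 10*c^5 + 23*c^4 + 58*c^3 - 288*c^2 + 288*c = (c + 3)*(c^5 - 13*c^4 + 62*c^3 - 128*c^2 + 96*c) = c*(c + 3)*(c^4 - 13*c^3 + 62*c^2 - 128*c + 96) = c*(c - 4)*(c + 3)*(c^3 - 9*c^2 + 26*c - 24) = c*(c - 4)*(c - 3)*(c + 3)*(c^2 - 6*c + 8) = c*(c - 4)^2*(c - 3)*(c + 3)*(c - 2)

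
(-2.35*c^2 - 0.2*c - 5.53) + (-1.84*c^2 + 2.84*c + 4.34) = -4.19*c^2 + 2.64*c - 1.19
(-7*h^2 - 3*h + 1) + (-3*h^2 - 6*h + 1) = -10*h^2 - 9*h + 2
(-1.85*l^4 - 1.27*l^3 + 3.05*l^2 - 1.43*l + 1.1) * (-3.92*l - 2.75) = 7.252*l^5 + 10.0659*l^4 - 8.4635*l^3 - 2.7819*l^2 - 0.379500000000001*l - 3.025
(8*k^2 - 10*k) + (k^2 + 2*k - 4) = 9*k^2 - 8*k - 4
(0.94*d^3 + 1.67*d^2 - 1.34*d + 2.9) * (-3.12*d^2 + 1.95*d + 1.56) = -2.9328*d^5 - 3.3774*d^4 + 8.9037*d^3 - 9.0558*d^2 + 3.5646*d + 4.524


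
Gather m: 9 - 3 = 6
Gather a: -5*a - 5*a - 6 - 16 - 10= -10*a - 32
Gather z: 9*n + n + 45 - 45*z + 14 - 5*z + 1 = 10*n - 50*z + 60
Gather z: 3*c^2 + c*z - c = 3*c^2 + c*z - c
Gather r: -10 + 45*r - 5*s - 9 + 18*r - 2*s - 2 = 63*r - 7*s - 21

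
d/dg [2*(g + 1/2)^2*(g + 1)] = (g + 1/2)*(6*g + 5)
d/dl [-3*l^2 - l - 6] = -6*l - 1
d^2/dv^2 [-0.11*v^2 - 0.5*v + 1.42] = -0.220000000000000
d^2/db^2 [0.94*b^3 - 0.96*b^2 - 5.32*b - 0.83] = 5.64*b - 1.92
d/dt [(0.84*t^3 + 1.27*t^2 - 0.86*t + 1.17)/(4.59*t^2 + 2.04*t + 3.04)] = (3.8556*t^4 + 3.4272*t^3 + 14.199*t^2 - 3.019*t - 5.0012)/(21.0681*t^4 + 18.7272*t^3 + 32.0688*t^2 + 12.4032*t + 9.2416)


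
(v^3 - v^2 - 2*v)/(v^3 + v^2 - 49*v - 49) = v*(v - 2)/(v^2 - 49)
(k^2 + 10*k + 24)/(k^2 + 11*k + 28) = (k + 6)/(k + 7)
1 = 1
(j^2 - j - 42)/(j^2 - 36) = (j - 7)/(j - 6)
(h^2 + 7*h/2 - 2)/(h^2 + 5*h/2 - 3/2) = (h + 4)/(h + 3)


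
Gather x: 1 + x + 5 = x + 6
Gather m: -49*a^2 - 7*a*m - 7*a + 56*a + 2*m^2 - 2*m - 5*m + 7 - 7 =-49*a^2 + 49*a + 2*m^2 + m*(-7*a - 7)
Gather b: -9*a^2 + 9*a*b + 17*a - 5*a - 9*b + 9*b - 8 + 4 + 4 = -9*a^2 + 9*a*b + 12*a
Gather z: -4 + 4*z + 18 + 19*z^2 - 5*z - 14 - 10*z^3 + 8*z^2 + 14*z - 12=-10*z^3 + 27*z^2 + 13*z - 12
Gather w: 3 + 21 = 24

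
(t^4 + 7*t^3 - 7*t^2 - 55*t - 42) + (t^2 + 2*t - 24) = t^4 + 7*t^3 - 6*t^2 - 53*t - 66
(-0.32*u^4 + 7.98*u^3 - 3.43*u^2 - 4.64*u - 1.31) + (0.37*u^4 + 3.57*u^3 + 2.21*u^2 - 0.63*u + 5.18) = 0.05*u^4 + 11.55*u^3 - 1.22*u^2 - 5.27*u + 3.87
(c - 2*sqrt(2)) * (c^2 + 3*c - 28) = c^3 - 2*sqrt(2)*c^2 + 3*c^2 - 28*c - 6*sqrt(2)*c + 56*sqrt(2)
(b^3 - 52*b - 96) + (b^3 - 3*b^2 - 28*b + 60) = 2*b^3 - 3*b^2 - 80*b - 36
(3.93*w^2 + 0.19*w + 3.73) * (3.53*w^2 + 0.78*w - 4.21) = 13.8729*w^4 + 3.7361*w^3 - 3.2302*w^2 + 2.1095*w - 15.7033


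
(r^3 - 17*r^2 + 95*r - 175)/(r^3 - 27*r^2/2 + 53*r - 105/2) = 2*(r - 5)/(2*r - 3)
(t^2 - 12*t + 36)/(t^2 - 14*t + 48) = (t - 6)/(t - 8)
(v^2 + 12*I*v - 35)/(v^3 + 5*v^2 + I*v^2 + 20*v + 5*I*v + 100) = (v + 7*I)/(v^2 + v*(5 - 4*I) - 20*I)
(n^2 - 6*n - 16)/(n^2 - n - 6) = (n - 8)/(n - 3)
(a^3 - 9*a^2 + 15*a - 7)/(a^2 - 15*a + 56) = (a^2 - 2*a + 1)/(a - 8)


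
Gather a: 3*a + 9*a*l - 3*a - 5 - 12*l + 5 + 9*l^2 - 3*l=9*a*l + 9*l^2 - 15*l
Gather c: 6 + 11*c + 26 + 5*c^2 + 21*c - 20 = 5*c^2 + 32*c + 12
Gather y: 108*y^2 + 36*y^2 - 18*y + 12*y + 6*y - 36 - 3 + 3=144*y^2 - 36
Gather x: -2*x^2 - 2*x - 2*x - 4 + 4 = -2*x^2 - 4*x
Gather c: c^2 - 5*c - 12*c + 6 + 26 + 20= c^2 - 17*c + 52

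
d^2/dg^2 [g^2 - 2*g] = 2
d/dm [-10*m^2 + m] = 1 - 20*m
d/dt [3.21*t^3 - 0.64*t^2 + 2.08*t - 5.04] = 9.63*t^2 - 1.28*t + 2.08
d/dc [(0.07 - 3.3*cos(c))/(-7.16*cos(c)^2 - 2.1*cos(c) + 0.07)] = (23.628*cos(c)^2 - 1.0024*cos(c) + 0.084)*sin(c)/(51.2656*cos(c)^4 + 30.072*cos(c)^3 + 3.4076*cos(c)^2 - 0.294*cos(c) + 0.0049)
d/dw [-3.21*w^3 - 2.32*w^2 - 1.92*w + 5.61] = -9.63*w^2 - 4.64*w - 1.92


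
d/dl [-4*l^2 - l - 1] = -8*l - 1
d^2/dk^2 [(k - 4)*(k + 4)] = 2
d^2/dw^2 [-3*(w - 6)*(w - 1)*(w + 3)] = 24 - 18*w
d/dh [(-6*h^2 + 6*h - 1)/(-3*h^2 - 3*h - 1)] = 3*(12*h^2 + 2*h - 3)/(9*h^4 + 18*h^3 + 15*h^2 + 6*h + 1)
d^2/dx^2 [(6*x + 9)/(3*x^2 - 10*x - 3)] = 6*((11 - 18*x)*(-3*x^2 + 10*x + 3) - 4*(2*x + 3)*(3*x - 5)^2)/(-3*x^2 + 10*x + 3)^3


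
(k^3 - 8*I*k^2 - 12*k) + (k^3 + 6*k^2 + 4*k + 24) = 2*k^3 + 6*k^2 - 8*I*k^2 - 8*k + 24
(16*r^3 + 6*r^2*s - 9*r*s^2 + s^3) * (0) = 0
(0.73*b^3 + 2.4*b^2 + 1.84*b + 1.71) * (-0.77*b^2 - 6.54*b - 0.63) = -0.5621*b^5 - 6.6222*b^4 - 17.5727*b^3 - 14.8623*b^2 - 12.3426*b - 1.0773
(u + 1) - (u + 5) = -4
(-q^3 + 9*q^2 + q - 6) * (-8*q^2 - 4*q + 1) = 8*q^5 - 68*q^4 - 45*q^3 + 53*q^2 + 25*q - 6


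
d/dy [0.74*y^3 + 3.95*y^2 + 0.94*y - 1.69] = 2.22*y^2 + 7.9*y + 0.94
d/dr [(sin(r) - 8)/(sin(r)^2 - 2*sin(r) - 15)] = (16*sin(r) + cos(r)^2 - 32)*cos(r)/((sin(r) - 5)^2*(sin(r) + 3)^2)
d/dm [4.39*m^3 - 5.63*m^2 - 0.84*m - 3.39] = 13.17*m^2 - 11.26*m - 0.84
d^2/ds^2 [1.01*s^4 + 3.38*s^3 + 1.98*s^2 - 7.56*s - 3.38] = 12.12*s^2 + 20.28*s + 3.96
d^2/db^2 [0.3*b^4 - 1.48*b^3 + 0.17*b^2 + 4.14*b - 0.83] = 3.6*b^2 - 8.88*b + 0.34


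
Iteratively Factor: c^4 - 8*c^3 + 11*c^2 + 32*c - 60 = (c - 3)*(c^3 - 5*c^2 - 4*c + 20) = (c - 3)*(c + 2)*(c^2 - 7*c + 10) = (c - 3)*(c - 2)*(c + 2)*(c - 5)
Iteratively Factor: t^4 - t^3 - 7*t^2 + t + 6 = (t - 1)*(t^3 - 7*t - 6) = (t - 3)*(t - 1)*(t^2 + 3*t + 2) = (t - 3)*(t - 1)*(t + 2)*(t + 1)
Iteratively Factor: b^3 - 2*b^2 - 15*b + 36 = (b + 4)*(b^2 - 6*b + 9) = (b - 3)*(b + 4)*(b - 3)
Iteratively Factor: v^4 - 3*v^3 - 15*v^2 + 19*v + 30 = (v - 5)*(v^3 + 2*v^2 - 5*v - 6) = (v - 5)*(v + 3)*(v^2 - v - 2) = (v - 5)*(v - 2)*(v + 3)*(v + 1)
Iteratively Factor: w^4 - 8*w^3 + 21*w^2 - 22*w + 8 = (w - 4)*(w^3 - 4*w^2 + 5*w - 2) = (w - 4)*(w - 2)*(w^2 - 2*w + 1) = (w - 4)*(w - 2)*(w - 1)*(w - 1)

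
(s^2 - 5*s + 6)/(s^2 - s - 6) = (s - 2)/(s + 2)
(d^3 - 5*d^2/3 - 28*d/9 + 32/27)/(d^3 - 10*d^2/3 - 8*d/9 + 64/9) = (d - 1/3)/(d - 2)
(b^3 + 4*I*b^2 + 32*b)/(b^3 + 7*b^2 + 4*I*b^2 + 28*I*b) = (b^2 + 4*I*b + 32)/(b^2 + b*(7 + 4*I) + 28*I)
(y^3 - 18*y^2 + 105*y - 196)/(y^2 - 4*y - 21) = (y^2 - 11*y + 28)/(y + 3)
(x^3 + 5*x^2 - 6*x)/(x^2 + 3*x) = (x^2 + 5*x - 6)/(x + 3)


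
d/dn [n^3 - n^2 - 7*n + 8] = 3*n^2 - 2*n - 7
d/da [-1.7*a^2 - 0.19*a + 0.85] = -3.4*a - 0.19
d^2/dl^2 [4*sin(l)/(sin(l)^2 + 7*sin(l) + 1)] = 4*(-sin(l)*cos(l)^2 - 6*sin(l) + 7*cos(l)^2 - 21)*cos(l)^2/(sin(l)^2 + 7*sin(l) + 1)^3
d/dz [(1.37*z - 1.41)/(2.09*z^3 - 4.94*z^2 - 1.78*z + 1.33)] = (-5.7266*z^3 + 15.6085*z^2 - 13.9308*z - 0.6877)/(4.3681*z^6 - 20.6492*z^5 + 16.9632*z^4 + 23.1458*z^3 - 9.972*z^2 - 4.7348*z + 1.7689)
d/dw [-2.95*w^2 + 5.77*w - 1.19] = 5.77 - 5.9*w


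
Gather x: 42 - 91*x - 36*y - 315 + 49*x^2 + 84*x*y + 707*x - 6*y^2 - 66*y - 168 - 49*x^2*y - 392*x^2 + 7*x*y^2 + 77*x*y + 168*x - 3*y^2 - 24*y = x^2*(-49*y - 343) + x*(7*y^2 + 161*y + 784) - 9*y^2 - 126*y - 441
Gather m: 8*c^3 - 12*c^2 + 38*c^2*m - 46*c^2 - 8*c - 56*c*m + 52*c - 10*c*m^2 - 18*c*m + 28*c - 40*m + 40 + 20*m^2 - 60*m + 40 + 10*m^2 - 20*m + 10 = 8*c^3 - 58*c^2 + 72*c + m^2*(30 - 10*c) + m*(38*c^2 - 74*c - 120) + 90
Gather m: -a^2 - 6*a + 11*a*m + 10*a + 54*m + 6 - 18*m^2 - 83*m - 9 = -a^2 + 4*a - 18*m^2 + m*(11*a - 29) - 3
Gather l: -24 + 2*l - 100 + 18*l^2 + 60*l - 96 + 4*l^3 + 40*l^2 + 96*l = 4*l^3 + 58*l^2 + 158*l - 220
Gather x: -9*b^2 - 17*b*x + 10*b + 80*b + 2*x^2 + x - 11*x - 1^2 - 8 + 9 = -9*b^2 + 90*b + 2*x^2 + x*(-17*b - 10)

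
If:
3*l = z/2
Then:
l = z/6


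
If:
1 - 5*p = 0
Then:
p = 1/5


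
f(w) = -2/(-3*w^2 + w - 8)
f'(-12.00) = 0.00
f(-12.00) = 0.00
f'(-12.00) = 0.00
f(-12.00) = 0.00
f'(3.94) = -0.02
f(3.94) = 0.04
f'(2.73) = -0.04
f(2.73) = 0.07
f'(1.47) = -0.09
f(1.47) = 0.15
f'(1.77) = -0.08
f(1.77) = 0.13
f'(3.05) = -0.03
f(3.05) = 0.06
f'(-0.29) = 0.08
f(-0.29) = 0.23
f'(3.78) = -0.02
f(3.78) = 0.04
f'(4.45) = -0.01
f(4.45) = 0.03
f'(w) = -2*(6*w - 1)/(-3*w^2 + w - 8)^2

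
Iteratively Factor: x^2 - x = (x)*(x - 1)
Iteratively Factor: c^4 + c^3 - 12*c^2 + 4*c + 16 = (c - 2)*(c^3 + 3*c^2 - 6*c - 8) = (c - 2)*(c + 4)*(c^2 - c - 2) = (c - 2)^2*(c + 4)*(c + 1)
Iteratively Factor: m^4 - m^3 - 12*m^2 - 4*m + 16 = (m - 4)*(m^3 + 3*m^2 - 4) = (m - 4)*(m + 2)*(m^2 + m - 2) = (m - 4)*(m + 2)^2*(m - 1)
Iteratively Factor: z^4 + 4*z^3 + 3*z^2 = (z + 3)*(z^3 + z^2) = z*(z + 3)*(z^2 + z) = z^2*(z + 3)*(z + 1)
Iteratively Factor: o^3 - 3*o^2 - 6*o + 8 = (o - 4)*(o^2 + o - 2) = (o - 4)*(o - 1)*(o + 2)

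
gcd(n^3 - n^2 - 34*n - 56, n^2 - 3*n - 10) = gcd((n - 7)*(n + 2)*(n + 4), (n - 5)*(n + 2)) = n + 2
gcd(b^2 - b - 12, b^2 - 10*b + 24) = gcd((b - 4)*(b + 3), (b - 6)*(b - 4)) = b - 4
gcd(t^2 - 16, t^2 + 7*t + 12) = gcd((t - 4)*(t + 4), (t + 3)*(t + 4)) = t + 4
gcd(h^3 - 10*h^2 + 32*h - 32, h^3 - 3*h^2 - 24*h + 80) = h^2 - 8*h + 16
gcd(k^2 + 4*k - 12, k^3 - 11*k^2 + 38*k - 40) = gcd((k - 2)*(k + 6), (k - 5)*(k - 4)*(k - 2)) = k - 2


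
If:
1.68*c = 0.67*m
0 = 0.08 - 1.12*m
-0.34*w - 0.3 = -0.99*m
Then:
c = 0.03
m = 0.07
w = -0.67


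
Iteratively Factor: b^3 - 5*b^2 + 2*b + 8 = (b + 1)*(b^2 - 6*b + 8) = (b - 2)*(b + 1)*(b - 4)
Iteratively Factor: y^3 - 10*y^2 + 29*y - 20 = (y - 4)*(y^2 - 6*y + 5) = (y - 4)*(y - 1)*(y - 5)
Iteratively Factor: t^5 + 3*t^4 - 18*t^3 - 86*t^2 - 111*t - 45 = (t + 3)*(t^4 - 18*t^2 - 32*t - 15) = (t - 5)*(t + 3)*(t^3 + 5*t^2 + 7*t + 3) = (t - 5)*(t + 1)*(t + 3)*(t^2 + 4*t + 3) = (t - 5)*(t + 1)^2*(t + 3)*(t + 3)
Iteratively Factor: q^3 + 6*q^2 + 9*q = (q)*(q^2 + 6*q + 9) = q*(q + 3)*(q + 3)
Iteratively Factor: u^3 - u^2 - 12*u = (u)*(u^2 - u - 12) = u*(u + 3)*(u - 4)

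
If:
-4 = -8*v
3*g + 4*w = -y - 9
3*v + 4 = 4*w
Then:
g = -y/3 - 29/6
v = 1/2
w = 11/8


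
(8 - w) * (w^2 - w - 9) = -w^3 + 9*w^2 + w - 72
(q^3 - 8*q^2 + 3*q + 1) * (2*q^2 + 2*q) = 2*q^5 - 14*q^4 - 10*q^3 + 8*q^2 + 2*q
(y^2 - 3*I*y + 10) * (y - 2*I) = y^3 - 5*I*y^2 + 4*y - 20*I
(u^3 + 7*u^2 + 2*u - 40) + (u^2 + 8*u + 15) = u^3 + 8*u^2 + 10*u - 25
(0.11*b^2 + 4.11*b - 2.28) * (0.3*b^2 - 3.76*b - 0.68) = 0.033*b^4 + 0.8194*b^3 - 16.2124*b^2 + 5.778*b + 1.5504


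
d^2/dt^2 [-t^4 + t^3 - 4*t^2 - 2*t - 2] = -12*t^2 + 6*t - 8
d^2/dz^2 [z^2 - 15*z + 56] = 2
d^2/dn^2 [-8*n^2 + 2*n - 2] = -16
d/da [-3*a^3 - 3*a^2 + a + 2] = -9*a^2 - 6*a + 1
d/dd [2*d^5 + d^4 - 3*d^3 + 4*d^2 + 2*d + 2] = 10*d^4 + 4*d^3 - 9*d^2 + 8*d + 2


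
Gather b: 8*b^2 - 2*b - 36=8*b^2 - 2*b - 36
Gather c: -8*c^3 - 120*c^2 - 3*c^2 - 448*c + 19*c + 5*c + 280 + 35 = -8*c^3 - 123*c^2 - 424*c + 315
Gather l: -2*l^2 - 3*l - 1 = -2*l^2 - 3*l - 1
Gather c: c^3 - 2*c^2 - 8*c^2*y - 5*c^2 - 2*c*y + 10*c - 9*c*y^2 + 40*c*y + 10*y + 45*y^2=c^3 + c^2*(-8*y - 7) + c*(-9*y^2 + 38*y + 10) + 45*y^2 + 10*y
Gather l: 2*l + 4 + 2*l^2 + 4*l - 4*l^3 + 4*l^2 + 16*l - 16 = -4*l^3 + 6*l^2 + 22*l - 12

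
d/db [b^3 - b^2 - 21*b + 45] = 3*b^2 - 2*b - 21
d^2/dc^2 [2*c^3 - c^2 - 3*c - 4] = 12*c - 2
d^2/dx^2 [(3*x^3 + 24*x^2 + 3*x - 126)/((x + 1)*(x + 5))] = 24*(-4*x^3 - 39*x^2 - 174*x - 283)/(x^6 + 18*x^5 + 123*x^4 + 396*x^3 + 615*x^2 + 450*x + 125)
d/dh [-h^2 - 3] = -2*h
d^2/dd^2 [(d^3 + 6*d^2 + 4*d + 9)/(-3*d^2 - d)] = 2*(-19*d^3 - 243*d^2 - 81*d - 9)/(d^3*(27*d^3 + 27*d^2 + 9*d + 1))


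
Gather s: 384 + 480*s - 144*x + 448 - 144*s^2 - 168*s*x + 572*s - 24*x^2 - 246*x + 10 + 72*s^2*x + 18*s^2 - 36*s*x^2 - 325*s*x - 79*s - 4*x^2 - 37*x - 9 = s^2*(72*x - 126) + s*(-36*x^2 - 493*x + 973) - 28*x^2 - 427*x + 833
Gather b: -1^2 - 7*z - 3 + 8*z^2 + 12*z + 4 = 8*z^2 + 5*z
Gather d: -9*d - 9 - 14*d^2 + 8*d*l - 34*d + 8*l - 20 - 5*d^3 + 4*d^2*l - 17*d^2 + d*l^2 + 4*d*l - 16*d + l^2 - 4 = -5*d^3 + d^2*(4*l - 31) + d*(l^2 + 12*l - 59) + l^2 + 8*l - 33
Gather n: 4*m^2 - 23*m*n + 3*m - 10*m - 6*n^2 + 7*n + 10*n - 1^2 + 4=4*m^2 - 7*m - 6*n^2 + n*(17 - 23*m) + 3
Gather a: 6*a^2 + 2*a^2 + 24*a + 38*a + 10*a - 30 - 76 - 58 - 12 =8*a^2 + 72*a - 176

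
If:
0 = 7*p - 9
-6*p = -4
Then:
No Solution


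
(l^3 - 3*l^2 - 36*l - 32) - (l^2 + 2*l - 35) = l^3 - 4*l^2 - 38*l + 3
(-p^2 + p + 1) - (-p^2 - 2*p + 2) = 3*p - 1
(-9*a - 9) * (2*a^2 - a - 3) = -18*a^3 - 9*a^2 + 36*a + 27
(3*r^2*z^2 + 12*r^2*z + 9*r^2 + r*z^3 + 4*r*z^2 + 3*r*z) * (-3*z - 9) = -9*r^2*z^3 - 63*r^2*z^2 - 135*r^2*z - 81*r^2 - 3*r*z^4 - 21*r*z^3 - 45*r*z^2 - 27*r*z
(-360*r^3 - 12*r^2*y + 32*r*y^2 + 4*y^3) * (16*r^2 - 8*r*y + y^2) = -5760*r^5 + 2688*r^4*y + 248*r^3*y^2 - 204*r^2*y^3 + 4*y^5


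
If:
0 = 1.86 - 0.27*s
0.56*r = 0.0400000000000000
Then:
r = 0.07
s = 6.89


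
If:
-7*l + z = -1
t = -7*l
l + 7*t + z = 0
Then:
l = -1/41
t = 7/41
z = -48/41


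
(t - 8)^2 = t^2 - 16*t + 64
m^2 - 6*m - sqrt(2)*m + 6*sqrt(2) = (m - 6)*(m - sqrt(2))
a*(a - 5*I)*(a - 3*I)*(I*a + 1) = I*a^4 + 9*a^3 - 23*I*a^2 - 15*a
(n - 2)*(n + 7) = n^2 + 5*n - 14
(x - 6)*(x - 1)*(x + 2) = x^3 - 5*x^2 - 8*x + 12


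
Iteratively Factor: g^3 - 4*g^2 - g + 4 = (g + 1)*(g^2 - 5*g + 4) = (g - 4)*(g + 1)*(g - 1)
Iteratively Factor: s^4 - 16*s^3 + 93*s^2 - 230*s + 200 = (s - 2)*(s^3 - 14*s^2 + 65*s - 100) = (s - 4)*(s - 2)*(s^2 - 10*s + 25) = (s - 5)*(s - 4)*(s - 2)*(s - 5)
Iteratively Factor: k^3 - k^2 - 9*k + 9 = (k - 3)*(k^2 + 2*k - 3) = (k - 3)*(k - 1)*(k + 3)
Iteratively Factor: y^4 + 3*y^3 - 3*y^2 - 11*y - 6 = (y + 3)*(y^3 - 3*y - 2) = (y + 1)*(y + 3)*(y^2 - y - 2) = (y + 1)^2*(y + 3)*(y - 2)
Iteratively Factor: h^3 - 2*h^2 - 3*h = (h)*(h^2 - 2*h - 3) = h*(h - 3)*(h + 1)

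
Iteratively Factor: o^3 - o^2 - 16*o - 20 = (o + 2)*(o^2 - 3*o - 10) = (o - 5)*(o + 2)*(o + 2)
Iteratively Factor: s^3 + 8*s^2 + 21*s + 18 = (s + 3)*(s^2 + 5*s + 6) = (s + 2)*(s + 3)*(s + 3)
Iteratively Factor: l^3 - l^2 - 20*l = (l - 5)*(l^2 + 4*l) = (l - 5)*(l + 4)*(l)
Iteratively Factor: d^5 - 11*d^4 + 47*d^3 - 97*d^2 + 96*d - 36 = (d - 2)*(d^4 - 9*d^3 + 29*d^2 - 39*d + 18) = (d - 3)*(d - 2)*(d^3 - 6*d^2 + 11*d - 6) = (d - 3)*(d - 2)*(d - 1)*(d^2 - 5*d + 6) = (d - 3)*(d - 2)^2*(d - 1)*(d - 3)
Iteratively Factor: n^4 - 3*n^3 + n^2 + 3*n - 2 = (n - 1)*(n^3 - 2*n^2 - n + 2) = (n - 1)^2*(n^2 - n - 2) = (n - 2)*(n - 1)^2*(n + 1)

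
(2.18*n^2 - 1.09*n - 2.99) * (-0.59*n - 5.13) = -1.2862*n^3 - 10.5403*n^2 + 7.3558*n + 15.3387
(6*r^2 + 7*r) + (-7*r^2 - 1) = -r^2 + 7*r - 1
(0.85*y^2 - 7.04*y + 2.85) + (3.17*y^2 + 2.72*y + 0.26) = 4.02*y^2 - 4.32*y + 3.11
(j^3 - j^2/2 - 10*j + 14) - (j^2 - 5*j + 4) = j^3 - 3*j^2/2 - 5*j + 10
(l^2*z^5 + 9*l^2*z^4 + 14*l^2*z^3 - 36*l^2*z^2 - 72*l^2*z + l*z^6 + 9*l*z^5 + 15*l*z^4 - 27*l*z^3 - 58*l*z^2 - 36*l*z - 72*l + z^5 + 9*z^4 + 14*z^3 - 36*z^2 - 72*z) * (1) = l^2*z^5 + 9*l^2*z^4 + 14*l^2*z^3 - 36*l^2*z^2 - 72*l^2*z + l*z^6 + 9*l*z^5 + 15*l*z^4 - 27*l*z^3 - 58*l*z^2 - 36*l*z - 72*l + z^5 + 9*z^4 + 14*z^3 - 36*z^2 - 72*z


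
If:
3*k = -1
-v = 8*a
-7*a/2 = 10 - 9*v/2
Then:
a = -20/79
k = -1/3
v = 160/79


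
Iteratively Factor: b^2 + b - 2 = (b + 2)*(b - 1)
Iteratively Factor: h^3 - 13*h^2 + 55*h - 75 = (h - 3)*(h^2 - 10*h + 25) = (h - 5)*(h - 3)*(h - 5)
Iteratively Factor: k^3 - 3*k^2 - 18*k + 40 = (k - 5)*(k^2 + 2*k - 8) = (k - 5)*(k + 4)*(k - 2)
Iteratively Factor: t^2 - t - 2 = (t + 1)*(t - 2)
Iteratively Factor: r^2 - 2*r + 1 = (r - 1)*(r - 1)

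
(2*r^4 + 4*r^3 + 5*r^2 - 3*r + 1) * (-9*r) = -18*r^5 - 36*r^4 - 45*r^3 + 27*r^2 - 9*r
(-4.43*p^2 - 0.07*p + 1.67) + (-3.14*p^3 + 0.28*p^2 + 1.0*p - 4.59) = -3.14*p^3 - 4.15*p^2 + 0.93*p - 2.92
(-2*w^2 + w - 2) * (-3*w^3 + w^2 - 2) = 6*w^5 - 5*w^4 + 7*w^3 + 2*w^2 - 2*w + 4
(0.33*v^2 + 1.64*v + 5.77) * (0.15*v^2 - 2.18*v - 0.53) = 0.0495*v^4 - 0.4734*v^3 - 2.8846*v^2 - 13.4478*v - 3.0581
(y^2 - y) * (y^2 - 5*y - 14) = y^4 - 6*y^3 - 9*y^2 + 14*y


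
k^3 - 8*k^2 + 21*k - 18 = (k - 3)^2*(k - 2)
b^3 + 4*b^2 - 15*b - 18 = (b - 3)*(b + 1)*(b + 6)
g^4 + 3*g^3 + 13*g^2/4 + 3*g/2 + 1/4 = (g + 1/2)^2*(g + 1)^2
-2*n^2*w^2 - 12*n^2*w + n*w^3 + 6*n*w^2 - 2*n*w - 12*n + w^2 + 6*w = (-2*n + w)*(w + 6)*(n*w + 1)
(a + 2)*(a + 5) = a^2 + 7*a + 10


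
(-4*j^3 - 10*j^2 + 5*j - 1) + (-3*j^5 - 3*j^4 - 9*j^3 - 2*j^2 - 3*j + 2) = -3*j^5 - 3*j^4 - 13*j^3 - 12*j^2 + 2*j + 1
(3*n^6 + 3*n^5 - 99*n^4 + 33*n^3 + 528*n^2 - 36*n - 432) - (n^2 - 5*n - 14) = 3*n^6 + 3*n^5 - 99*n^4 + 33*n^3 + 527*n^2 - 31*n - 418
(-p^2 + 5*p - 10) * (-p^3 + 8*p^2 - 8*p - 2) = p^5 - 13*p^4 + 58*p^3 - 118*p^2 + 70*p + 20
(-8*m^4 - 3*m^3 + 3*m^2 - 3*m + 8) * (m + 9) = -8*m^5 - 75*m^4 - 24*m^3 + 24*m^2 - 19*m + 72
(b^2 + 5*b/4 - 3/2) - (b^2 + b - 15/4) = b/4 + 9/4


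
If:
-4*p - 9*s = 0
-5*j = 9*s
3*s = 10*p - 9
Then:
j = 54/85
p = 27/34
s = -6/17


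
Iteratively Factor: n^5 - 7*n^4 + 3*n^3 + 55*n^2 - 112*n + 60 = (n - 2)*(n^4 - 5*n^3 - 7*n^2 + 41*n - 30) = (n - 2)^2*(n^3 - 3*n^2 - 13*n + 15) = (n - 2)^2*(n + 3)*(n^2 - 6*n + 5) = (n - 5)*(n - 2)^2*(n + 3)*(n - 1)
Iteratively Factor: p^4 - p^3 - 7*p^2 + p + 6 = (p - 1)*(p^3 - 7*p - 6) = (p - 3)*(p - 1)*(p^2 + 3*p + 2) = (p - 3)*(p - 1)*(p + 1)*(p + 2)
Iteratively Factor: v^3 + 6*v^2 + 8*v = (v + 2)*(v^2 + 4*v) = v*(v + 2)*(v + 4)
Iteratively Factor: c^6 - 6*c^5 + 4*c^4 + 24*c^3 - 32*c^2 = (c - 2)*(c^5 - 4*c^4 - 4*c^3 + 16*c^2) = (c - 2)^2*(c^4 - 2*c^3 - 8*c^2) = (c - 4)*(c - 2)^2*(c^3 + 2*c^2) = c*(c - 4)*(c - 2)^2*(c^2 + 2*c) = c^2*(c - 4)*(c - 2)^2*(c + 2)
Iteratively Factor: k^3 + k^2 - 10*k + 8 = (k + 4)*(k^2 - 3*k + 2) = (k - 2)*(k + 4)*(k - 1)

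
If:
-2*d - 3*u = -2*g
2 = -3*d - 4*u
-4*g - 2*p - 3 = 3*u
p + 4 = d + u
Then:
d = -14/3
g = -1/6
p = -17/3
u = 3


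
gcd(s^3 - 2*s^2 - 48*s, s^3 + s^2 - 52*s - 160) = s - 8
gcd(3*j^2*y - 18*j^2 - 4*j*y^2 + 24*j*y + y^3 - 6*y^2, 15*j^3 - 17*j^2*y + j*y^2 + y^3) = 3*j^2 - 4*j*y + y^2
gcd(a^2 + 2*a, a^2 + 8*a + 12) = a + 2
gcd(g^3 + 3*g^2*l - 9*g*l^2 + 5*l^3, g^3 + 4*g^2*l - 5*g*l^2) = g^2 + 4*g*l - 5*l^2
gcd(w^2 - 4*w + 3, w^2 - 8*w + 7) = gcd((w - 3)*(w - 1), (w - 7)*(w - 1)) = w - 1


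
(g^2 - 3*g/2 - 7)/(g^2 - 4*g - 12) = (g - 7/2)/(g - 6)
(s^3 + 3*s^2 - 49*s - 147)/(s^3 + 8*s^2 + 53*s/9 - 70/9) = 9*(s^2 - 4*s - 21)/(9*s^2 + 9*s - 10)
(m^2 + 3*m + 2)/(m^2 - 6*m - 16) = (m + 1)/(m - 8)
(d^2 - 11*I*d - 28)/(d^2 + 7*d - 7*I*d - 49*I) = (d - 4*I)/(d + 7)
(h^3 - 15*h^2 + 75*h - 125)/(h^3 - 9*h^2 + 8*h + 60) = (h^2 - 10*h + 25)/(h^2 - 4*h - 12)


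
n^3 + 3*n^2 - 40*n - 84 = (n - 6)*(n + 2)*(n + 7)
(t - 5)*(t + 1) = t^2 - 4*t - 5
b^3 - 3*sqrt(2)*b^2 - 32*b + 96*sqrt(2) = (b - 4*sqrt(2))*(b - 3*sqrt(2))*(b + 4*sqrt(2))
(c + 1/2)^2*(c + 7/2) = c^3 + 9*c^2/2 + 15*c/4 + 7/8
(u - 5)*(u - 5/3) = u^2 - 20*u/3 + 25/3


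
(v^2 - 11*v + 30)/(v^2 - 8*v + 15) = (v - 6)/(v - 3)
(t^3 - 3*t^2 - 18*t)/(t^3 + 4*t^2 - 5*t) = (t^2 - 3*t - 18)/(t^2 + 4*t - 5)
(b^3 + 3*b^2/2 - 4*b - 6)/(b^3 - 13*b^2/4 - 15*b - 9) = 2*(2*b^2 - b - 6)/(4*b^2 - 21*b - 18)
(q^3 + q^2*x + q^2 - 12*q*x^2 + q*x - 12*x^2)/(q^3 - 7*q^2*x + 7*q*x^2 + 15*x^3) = (-q^2 - 4*q*x - q - 4*x)/(-q^2 + 4*q*x + 5*x^2)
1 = 1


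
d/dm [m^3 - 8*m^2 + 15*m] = 3*m^2 - 16*m + 15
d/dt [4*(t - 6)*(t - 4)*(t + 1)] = 12*t^2 - 72*t + 56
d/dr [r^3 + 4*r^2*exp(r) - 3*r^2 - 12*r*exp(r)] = 4*r^2*exp(r) + 3*r^2 - 4*r*exp(r) - 6*r - 12*exp(r)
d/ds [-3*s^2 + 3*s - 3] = 3 - 6*s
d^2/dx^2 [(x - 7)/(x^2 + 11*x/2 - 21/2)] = 4*(3*(1 - 2*x)*(2*x^2 + 11*x - 21) + (x - 7)*(4*x + 11)^2)/(2*x^2 + 11*x - 21)^3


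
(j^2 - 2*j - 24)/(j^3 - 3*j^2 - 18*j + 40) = (j - 6)/(j^2 - 7*j + 10)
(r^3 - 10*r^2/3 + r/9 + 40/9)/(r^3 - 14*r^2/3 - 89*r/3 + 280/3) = (3*r^2 - 2*r - 5)/(3*(r^2 - 2*r - 35))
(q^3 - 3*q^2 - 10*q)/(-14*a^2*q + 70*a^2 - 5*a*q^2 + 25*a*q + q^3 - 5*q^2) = q*(q + 2)/(-14*a^2 - 5*a*q + q^2)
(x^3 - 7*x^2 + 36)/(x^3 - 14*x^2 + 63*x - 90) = (x + 2)/(x - 5)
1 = 1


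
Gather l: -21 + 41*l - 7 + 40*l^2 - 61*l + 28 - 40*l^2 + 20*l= 0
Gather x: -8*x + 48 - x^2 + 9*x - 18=-x^2 + x + 30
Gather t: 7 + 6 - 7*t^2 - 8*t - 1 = -7*t^2 - 8*t + 12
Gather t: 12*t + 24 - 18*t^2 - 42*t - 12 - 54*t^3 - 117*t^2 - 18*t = -54*t^3 - 135*t^2 - 48*t + 12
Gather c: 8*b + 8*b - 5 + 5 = 16*b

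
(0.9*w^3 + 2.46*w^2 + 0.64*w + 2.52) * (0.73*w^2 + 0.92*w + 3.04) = 0.657*w^5 + 2.6238*w^4 + 5.4664*w^3 + 9.9068*w^2 + 4.264*w + 7.6608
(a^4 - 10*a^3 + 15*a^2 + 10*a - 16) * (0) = 0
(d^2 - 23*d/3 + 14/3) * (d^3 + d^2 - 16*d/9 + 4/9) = d^5 - 20*d^4/3 - 43*d^3/9 + 506*d^2/27 - 316*d/27 + 56/27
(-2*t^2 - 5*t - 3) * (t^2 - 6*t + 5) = -2*t^4 + 7*t^3 + 17*t^2 - 7*t - 15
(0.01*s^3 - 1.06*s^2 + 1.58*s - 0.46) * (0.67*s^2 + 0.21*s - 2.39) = 0.0067*s^5 - 0.7081*s^4 + 0.8121*s^3 + 2.557*s^2 - 3.8728*s + 1.0994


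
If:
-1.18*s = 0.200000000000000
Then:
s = -0.17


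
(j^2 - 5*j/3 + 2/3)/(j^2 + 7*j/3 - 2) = (j - 1)/(j + 3)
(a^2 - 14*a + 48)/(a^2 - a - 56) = (a - 6)/(a + 7)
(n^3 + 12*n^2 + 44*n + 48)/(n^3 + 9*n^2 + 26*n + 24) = (n + 6)/(n + 3)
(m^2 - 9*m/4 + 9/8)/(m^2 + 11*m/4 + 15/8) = (8*m^2 - 18*m + 9)/(8*m^2 + 22*m + 15)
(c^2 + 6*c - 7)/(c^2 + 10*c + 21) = (c - 1)/(c + 3)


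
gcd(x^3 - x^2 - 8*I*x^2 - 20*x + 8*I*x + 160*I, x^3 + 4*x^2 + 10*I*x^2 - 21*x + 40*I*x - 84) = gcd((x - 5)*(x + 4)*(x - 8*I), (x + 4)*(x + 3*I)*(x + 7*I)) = x + 4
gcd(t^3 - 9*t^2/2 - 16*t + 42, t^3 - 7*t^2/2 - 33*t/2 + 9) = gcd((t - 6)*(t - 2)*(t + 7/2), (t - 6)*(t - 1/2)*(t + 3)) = t - 6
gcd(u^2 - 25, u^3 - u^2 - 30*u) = u + 5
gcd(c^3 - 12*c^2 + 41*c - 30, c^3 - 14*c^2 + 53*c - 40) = c^2 - 6*c + 5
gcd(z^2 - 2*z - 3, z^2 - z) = 1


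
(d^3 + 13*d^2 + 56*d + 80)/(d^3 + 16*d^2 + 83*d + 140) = (d + 4)/(d + 7)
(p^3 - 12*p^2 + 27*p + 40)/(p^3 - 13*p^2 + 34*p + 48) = (p - 5)/(p - 6)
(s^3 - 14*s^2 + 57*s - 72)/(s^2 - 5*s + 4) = (s^3 - 14*s^2 + 57*s - 72)/(s^2 - 5*s + 4)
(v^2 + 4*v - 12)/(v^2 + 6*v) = (v - 2)/v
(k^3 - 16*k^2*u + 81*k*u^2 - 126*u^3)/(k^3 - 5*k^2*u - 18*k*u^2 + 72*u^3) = (k - 7*u)/(k + 4*u)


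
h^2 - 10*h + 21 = (h - 7)*(h - 3)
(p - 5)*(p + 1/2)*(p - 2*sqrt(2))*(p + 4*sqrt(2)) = p^4 - 9*p^3/2 + 2*sqrt(2)*p^3 - 37*p^2/2 - 9*sqrt(2)*p^2 - 5*sqrt(2)*p + 72*p + 40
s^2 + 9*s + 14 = (s + 2)*(s + 7)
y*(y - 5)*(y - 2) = y^3 - 7*y^2 + 10*y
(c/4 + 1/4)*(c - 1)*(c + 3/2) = c^3/4 + 3*c^2/8 - c/4 - 3/8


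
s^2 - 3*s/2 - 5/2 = (s - 5/2)*(s + 1)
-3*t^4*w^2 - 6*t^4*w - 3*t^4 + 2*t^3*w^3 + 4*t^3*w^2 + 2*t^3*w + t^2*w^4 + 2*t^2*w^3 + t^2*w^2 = (-t + w)*(3*t + w)*(t*w + t)^2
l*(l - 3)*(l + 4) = l^3 + l^2 - 12*l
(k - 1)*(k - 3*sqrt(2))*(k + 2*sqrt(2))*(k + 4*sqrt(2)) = k^4 - k^3 + 3*sqrt(2)*k^3 - 20*k^2 - 3*sqrt(2)*k^2 - 48*sqrt(2)*k + 20*k + 48*sqrt(2)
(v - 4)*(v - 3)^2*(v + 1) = v^4 - 9*v^3 + 23*v^2 - 3*v - 36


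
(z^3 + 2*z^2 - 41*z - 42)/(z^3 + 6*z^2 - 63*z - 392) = (z^2 - 5*z - 6)/(z^2 - z - 56)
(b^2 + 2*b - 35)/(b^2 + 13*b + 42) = (b - 5)/(b + 6)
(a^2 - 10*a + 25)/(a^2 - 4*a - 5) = (a - 5)/(a + 1)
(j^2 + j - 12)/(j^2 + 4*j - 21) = (j + 4)/(j + 7)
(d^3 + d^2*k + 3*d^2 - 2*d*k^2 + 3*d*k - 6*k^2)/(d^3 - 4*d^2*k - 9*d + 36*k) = (d^2 + d*k - 2*k^2)/(d^2 - 4*d*k - 3*d + 12*k)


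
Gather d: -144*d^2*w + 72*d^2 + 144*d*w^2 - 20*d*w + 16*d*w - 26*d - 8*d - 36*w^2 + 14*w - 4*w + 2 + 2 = d^2*(72 - 144*w) + d*(144*w^2 - 4*w - 34) - 36*w^2 + 10*w + 4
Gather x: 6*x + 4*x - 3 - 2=10*x - 5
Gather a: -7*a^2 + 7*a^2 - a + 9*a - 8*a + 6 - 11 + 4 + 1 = 0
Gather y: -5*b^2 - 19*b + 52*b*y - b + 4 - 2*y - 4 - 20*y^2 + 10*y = -5*b^2 - 20*b - 20*y^2 + y*(52*b + 8)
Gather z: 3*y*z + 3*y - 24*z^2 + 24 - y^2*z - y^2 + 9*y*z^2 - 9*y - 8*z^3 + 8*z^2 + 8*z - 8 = -y^2 - 6*y - 8*z^3 + z^2*(9*y - 16) + z*(-y^2 + 3*y + 8) + 16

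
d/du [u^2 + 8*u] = 2*u + 8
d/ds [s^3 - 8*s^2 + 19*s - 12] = 3*s^2 - 16*s + 19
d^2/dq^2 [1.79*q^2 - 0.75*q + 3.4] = 3.58000000000000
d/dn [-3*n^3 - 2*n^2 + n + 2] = -9*n^2 - 4*n + 1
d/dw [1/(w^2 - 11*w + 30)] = (11 - 2*w)/(w^2 - 11*w + 30)^2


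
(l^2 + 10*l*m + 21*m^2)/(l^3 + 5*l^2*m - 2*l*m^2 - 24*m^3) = (l + 7*m)/(l^2 + 2*l*m - 8*m^2)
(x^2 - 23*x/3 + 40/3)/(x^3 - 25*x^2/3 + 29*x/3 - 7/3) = (3*x^2 - 23*x + 40)/(3*x^3 - 25*x^2 + 29*x - 7)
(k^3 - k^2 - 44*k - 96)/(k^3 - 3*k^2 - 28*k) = (k^2 - 5*k - 24)/(k*(k - 7))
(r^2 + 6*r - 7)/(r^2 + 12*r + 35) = (r - 1)/(r + 5)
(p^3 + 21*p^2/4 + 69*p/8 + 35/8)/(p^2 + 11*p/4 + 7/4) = p + 5/2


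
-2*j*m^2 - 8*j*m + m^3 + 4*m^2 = m*(-2*j + m)*(m + 4)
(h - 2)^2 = h^2 - 4*h + 4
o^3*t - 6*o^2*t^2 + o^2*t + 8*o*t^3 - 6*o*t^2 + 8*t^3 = (o - 4*t)*(o - 2*t)*(o*t + t)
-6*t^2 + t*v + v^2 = (-2*t + v)*(3*t + v)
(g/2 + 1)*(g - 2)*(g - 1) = g^3/2 - g^2/2 - 2*g + 2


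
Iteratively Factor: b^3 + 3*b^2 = (b + 3)*(b^2) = b*(b + 3)*(b)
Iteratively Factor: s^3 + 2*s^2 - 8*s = (s)*(s^2 + 2*s - 8) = s*(s - 2)*(s + 4)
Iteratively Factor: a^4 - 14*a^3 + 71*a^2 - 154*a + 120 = (a - 3)*(a^3 - 11*a^2 + 38*a - 40) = (a - 3)*(a - 2)*(a^2 - 9*a + 20) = (a - 4)*(a - 3)*(a - 2)*(a - 5)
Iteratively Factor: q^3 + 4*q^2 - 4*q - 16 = (q - 2)*(q^2 + 6*q + 8) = (q - 2)*(q + 4)*(q + 2)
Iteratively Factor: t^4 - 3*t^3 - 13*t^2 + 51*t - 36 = (t + 4)*(t^3 - 7*t^2 + 15*t - 9) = (t - 3)*(t + 4)*(t^2 - 4*t + 3) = (t - 3)*(t - 1)*(t + 4)*(t - 3)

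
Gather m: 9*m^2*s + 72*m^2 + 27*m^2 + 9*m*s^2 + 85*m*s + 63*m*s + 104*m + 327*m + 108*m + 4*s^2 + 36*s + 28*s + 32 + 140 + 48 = m^2*(9*s + 99) + m*(9*s^2 + 148*s + 539) + 4*s^2 + 64*s + 220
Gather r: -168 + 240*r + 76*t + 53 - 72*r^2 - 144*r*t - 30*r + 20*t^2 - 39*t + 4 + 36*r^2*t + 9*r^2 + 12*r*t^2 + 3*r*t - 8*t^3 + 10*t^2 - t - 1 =r^2*(36*t - 63) + r*(12*t^2 - 141*t + 210) - 8*t^3 + 30*t^2 + 36*t - 112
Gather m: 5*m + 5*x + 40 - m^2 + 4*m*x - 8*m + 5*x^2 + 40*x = -m^2 + m*(4*x - 3) + 5*x^2 + 45*x + 40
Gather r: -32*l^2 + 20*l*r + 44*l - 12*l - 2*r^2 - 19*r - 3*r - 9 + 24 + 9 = -32*l^2 + 32*l - 2*r^2 + r*(20*l - 22) + 24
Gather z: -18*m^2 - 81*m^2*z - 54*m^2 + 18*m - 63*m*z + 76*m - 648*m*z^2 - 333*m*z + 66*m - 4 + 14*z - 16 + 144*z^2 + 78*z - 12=-72*m^2 + 160*m + z^2*(144 - 648*m) + z*(-81*m^2 - 396*m + 92) - 32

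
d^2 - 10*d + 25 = (d - 5)^2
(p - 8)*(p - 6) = p^2 - 14*p + 48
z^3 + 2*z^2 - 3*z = z*(z - 1)*(z + 3)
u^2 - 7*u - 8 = (u - 8)*(u + 1)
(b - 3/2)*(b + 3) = b^2 + 3*b/2 - 9/2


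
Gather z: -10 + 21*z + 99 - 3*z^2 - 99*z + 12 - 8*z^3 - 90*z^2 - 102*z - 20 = -8*z^3 - 93*z^2 - 180*z + 81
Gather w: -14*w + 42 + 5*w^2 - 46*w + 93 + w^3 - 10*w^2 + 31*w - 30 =w^3 - 5*w^2 - 29*w + 105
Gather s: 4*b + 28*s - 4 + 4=4*b + 28*s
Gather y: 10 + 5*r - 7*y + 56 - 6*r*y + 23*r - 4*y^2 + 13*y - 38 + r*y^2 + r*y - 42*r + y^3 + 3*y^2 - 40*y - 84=-14*r + y^3 + y^2*(r - 1) + y*(-5*r - 34) - 56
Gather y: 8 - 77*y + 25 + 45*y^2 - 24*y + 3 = 45*y^2 - 101*y + 36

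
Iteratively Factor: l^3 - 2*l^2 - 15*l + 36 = (l + 4)*(l^2 - 6*l + 9) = (l - 3)*(l + 4)*(l - 3)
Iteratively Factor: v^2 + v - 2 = (v - 1)*(v + 2)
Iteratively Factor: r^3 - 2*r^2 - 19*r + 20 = (r + 4)*(r^2 - 6*r + 5) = (r - 1)*(r + 4)*(r - 5)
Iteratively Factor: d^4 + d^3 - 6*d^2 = (d)*(d^3 + d^2 - 6*d) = d^2*(d^2 + d - 6) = d^2*(d + 3)*(d - 2)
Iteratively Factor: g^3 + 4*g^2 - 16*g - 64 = (g + 4)*(g^2 - 16) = (g + 4)^2*(g - 4)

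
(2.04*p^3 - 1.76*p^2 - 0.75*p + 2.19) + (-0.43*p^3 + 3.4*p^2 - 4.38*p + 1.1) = 1.61*p^3 + 1.64*p^2 - 5.13*p + 3.29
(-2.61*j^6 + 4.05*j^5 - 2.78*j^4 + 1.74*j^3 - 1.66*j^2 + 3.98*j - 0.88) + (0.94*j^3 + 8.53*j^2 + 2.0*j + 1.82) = -2.61*j^6 + 4.05*j^5 - 2.78*j^4 + 2.68*j^3 + 6.87*j^2 + 5.98*j + 0.94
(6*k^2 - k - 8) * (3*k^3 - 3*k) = 18*k^5 - 3*k^4 - 42*k^3 + 3*k^2 + 24*k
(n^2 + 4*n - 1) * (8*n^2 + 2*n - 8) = 8*n^4 + 34*n^3 - 8*n^2 - 34*n + 8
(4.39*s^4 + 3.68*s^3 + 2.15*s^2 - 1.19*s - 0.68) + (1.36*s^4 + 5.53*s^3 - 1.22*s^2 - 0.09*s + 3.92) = 5.75*s^4 + 9.21*s^3 + 0.93*s^2 - 1.28*s + 3.24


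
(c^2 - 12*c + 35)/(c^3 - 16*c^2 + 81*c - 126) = (c - 5)/(c^2 - 9*c + 18)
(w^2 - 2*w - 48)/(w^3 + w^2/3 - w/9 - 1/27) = 27*(w^2 - 2*w - 48)/(27*w^3 + 9*w^2 - 3*w - 1)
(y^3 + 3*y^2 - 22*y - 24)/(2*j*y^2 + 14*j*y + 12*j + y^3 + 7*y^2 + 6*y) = (y - 4)/(2*j + y)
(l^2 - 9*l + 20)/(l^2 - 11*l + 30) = (l - 4)/(l - 6)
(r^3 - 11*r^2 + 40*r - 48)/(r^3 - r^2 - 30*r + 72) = (r - 4)/(r + 6)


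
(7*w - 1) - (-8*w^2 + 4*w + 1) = 8*w^2 + 3*w - 2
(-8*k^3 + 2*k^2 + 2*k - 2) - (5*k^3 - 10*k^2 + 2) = -13*k^3 + 12*k^2 + 2*k - 4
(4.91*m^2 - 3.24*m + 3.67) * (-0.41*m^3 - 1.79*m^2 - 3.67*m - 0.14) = -2.0131*m^5 - 7.4605*m^4 - 13.7248*m^3 + 4.6341*m^2 - 13.0153*m - 0.5138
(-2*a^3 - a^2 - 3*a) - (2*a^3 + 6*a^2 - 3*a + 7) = -4*a^3 - 7*a^2 - 7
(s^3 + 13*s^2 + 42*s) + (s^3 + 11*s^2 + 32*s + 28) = 2*s^3 + 24*s^2 + 74*s + 28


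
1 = 1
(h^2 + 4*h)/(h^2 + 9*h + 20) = h/(h + 5)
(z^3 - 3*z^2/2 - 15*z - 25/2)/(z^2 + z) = z - 5/2 - 25/(2*z)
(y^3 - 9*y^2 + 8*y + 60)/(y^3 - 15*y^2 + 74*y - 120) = (y + 2)/(y - 4)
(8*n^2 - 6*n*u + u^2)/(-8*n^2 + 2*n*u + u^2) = (-4*n + u)/(4*n + u)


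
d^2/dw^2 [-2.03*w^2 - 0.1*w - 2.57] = -4.06000000000000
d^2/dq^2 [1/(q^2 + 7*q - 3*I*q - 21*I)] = 2*(-q^2 - 7*q + 3*I*q + (2*q + 7 - 3*I)^2 + 21*I)/(q^2 + 7*q - 3*I*q - 21*I)^3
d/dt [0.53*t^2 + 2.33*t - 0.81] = 1.06*t + 2.33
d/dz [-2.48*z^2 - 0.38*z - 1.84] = -4.96*z - 0.38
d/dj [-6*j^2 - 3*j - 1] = -12*j - 3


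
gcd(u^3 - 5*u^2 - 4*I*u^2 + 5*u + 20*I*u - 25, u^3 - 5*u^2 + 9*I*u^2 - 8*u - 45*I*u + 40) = u^2 + u*(-5 + I) - 5*I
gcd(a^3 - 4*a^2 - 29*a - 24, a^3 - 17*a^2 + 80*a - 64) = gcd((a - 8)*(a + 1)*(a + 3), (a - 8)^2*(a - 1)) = a - 8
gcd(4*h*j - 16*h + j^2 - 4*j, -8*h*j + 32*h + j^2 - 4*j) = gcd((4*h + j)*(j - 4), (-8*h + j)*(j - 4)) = j - 4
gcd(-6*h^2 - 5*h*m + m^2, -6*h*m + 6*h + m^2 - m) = 6*h - m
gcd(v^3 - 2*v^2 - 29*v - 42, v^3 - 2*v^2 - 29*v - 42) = v^3 - 2*v^2 - 29*v - 42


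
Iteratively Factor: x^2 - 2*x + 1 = (x - 1)*(x - 1)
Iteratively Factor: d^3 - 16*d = (d + 4)*(d^2 - 4*d) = d*(d + 4)*(d - 4)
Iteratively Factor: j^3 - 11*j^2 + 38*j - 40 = (j - 5)*(j^2 - 6*j + 8) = (j - 5)*(j - 4)*(j - 2)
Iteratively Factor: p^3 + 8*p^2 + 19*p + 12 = (p + 4)*(p^2 + 4*p + 3) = (p + 1)*(p + 4)*(p + 3)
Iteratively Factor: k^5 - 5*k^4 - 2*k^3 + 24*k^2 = (k)*(k^4 - 5*k^3 - 2*k^2 + 24*k) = k^2*(k^3 - 5*k^2 - 2*k + 24) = k^2*(k - 3)*(k^2 - 2*k - 8) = k^2*(k - 4)*(k - 3)*(k + 2)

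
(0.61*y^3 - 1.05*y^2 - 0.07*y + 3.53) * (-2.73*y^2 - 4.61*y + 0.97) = -1.6653*y^5 + 0.0544000000000002*y^4 + 5.6233*y^3 - 10.3327*y^2 - 16.3412*y + 3.4241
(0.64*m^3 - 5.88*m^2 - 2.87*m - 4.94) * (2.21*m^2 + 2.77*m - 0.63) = 1.4144*m^5 - 11.222*m^4 - 23.0335*m^3 - 15.1629*m^2 - 11.8757*m + 3.1122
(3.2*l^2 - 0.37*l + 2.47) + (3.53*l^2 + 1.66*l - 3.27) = 6.73*l^2 + 1.29*l - 0.8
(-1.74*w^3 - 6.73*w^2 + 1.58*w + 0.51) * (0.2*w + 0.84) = -0.348*w^4 - 2.8076*w^3 - 5.3372*w^2 + 1.4292*w + 0.4284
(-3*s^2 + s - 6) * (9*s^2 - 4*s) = -27*s^4 + 21*s^3 - 58*s^2 + 24*s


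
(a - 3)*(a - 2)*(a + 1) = a^3 - 4*a^2 + a + 6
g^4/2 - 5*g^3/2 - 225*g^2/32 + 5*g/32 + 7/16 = (g/2 + 1)*(g - 7)*(g - 1/4)*(g + 1/4)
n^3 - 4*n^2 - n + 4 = (n - 4)*(n - 1)*(n + 1)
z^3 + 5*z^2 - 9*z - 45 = (z - 3)*(z + 3)*(z + 5)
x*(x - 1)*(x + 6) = x^3 + 5*x^2 - 6*x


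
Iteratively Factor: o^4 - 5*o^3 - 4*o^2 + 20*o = (o + 2)*(o^3 - 7*o^2 + 10*o) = (o - 2)*(o + 2)*(o^2 - 5*o) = (o - 5)*(o - 2)*(o + 2)*(o)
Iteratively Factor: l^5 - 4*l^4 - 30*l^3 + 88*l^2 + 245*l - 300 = (l - 5)*(l^4 + l^3 - 25*l^2 - 37*l + 60) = (l - 5)*(l + 3)*(l^3 - 2*l^2 - 19*l + 20) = (l - 5)*(l + 3)*(l + 4)*(l^2 - 6*l + 5) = (l - 5)^2*(l + 3)*(l + 4)*(l - 1)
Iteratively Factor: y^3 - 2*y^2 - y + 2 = (y - 2)*(y^2 - 1) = (y - 2)*(y + 1)*(y - 1)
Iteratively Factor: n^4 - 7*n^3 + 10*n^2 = (n - 2)*(n^3 - 5*n^2) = (n - 5)*(n - 2)*(n^2) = n*(n - 5)*(n - 2)*(n)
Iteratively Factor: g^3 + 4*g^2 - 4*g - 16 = (g + 4)*(g^2 - 4) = (g - 2)*(g + 4)*(g + 2)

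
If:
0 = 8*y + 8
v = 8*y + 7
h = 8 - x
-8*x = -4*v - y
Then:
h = 69/8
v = -1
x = -5/8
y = -1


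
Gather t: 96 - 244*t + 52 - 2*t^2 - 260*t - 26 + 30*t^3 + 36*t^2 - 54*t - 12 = 30*t^3 + 34*t^2 - 558*t + 110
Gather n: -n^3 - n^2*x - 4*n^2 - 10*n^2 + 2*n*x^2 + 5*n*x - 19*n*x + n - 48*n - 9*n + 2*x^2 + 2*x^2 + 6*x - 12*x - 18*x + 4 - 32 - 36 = -n^3 + n^2*(-x - 14) + n*(2*x^2 - 14*x - 56) + 4*x^2 - 24*x - 64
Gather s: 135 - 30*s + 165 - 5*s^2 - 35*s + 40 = -5*s^2 - 65*s + 340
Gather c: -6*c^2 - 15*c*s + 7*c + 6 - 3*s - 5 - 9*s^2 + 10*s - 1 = -6*c^2 + c*(7 - 15*s) - 9*s^2 + 7*s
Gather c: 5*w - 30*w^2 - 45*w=-30*w^2 - 40*w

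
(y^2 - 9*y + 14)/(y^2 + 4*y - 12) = (y - 7)/(y + 6)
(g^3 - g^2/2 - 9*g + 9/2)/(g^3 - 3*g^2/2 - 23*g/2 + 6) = (g - 3)/(g - 4)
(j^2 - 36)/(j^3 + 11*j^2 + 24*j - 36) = (j - 6)/(j^2 + 5*j - 6)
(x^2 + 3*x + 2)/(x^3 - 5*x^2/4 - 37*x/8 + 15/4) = 8*(x + 1)/(8*x^2 - 26*x + 15)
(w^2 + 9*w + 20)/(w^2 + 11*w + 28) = (w + 5)/(w + 7)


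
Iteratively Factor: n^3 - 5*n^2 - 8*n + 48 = (n + 3)*(n^2 - 8*n + 16) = (n - 4)*(n + 3)*(n - 4)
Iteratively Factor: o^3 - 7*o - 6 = (o + 1)*(o^2 - o - 6) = (o + 1)*(o + 2)*(o - 3)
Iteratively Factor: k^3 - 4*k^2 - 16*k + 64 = (k + 4)*(k^2 - 8*k + 16) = (k - 4)*(k + 4)*(k - 4)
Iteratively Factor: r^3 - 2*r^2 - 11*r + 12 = (r - 4)*(r^2 + 2*r - 3) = (r - 4)*(r + 3)*(r - 1)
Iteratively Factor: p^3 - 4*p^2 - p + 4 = (p + 1)*(p^2 - 5*p + 4) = (p - 4)*(p + 1)*(p - 1)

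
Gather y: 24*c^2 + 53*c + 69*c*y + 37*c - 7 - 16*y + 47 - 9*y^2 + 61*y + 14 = 24*c^2 + 90*c - 9*y^2 + y*(69*c + 45) + 54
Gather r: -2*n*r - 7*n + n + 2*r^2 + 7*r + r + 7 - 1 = -6*n + 2*r^2 + r*(8 - 2*n) + 6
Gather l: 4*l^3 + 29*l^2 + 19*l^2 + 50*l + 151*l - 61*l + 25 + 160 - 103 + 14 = 4*l^3 + 48*l^2 + 140*l + 96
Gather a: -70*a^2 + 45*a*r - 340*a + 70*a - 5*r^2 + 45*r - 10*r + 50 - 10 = -70*a^2 + a*(45*r - 270) - 5*r^2 + 35*r + 40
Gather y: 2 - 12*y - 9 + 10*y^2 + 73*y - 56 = 10*y^2 + 61*y - 63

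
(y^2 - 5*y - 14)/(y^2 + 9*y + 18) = (y^2 - 5*y - 14)/(y^2 + 9*y + 18)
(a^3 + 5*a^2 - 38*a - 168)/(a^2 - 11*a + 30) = (a^2 + 11*a + 28)/(a - 5)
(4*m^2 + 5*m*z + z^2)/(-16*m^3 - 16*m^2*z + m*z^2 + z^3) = 1/(-4*m + z)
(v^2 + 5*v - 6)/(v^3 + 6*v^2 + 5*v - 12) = (v + 6)/(v^2 + 7*v + 12)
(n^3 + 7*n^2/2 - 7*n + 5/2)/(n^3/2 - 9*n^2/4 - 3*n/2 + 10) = 2*(2*n^3 + 7*n^2 - 14*n + 5)/(2*n^3 - 9*n^2 - 6*n + 40)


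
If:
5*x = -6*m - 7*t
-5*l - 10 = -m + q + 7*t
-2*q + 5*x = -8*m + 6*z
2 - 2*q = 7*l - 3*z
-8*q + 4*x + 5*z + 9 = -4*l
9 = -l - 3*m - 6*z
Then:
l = -8553/11317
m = -30690/11317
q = 40945/11317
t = -142040/79219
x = 65236/11317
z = -205/11317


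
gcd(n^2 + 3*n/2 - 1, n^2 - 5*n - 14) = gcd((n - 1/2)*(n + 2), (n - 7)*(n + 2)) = n + 2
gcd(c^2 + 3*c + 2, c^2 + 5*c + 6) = c + 2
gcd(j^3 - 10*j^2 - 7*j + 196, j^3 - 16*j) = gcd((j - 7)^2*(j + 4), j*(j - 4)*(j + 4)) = j + 4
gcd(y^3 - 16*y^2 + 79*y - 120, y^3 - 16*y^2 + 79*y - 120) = y^3 - 16*y^2 + 79*y - 120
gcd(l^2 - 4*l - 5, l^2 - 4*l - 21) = 1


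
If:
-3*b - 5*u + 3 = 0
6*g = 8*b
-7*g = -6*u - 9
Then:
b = 189/194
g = 126/97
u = 3/194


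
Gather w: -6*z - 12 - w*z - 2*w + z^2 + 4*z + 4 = w*(-z - 2) + z^2 - 2*z - 8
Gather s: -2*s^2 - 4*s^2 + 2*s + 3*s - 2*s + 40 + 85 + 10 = -6*s^2 + 3*s + 135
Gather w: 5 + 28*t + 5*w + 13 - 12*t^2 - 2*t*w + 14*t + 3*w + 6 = -12*t^2 + 42*t + w*(8 - 2*t) + 24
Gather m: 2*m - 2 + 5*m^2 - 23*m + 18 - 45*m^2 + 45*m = -40*m^2 + 24*m + 16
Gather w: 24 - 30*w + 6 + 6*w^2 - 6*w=6*w^2 - 36*w + 30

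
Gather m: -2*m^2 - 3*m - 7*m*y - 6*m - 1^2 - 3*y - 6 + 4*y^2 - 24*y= -2*m^2 + m*(-7*y - 9) + 4*y^2 - 27*y - 7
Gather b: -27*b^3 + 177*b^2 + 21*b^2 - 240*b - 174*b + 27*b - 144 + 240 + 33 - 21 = -27*b^3 + 198*b^2 - 387*b + 108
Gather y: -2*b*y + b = -2*b*y + b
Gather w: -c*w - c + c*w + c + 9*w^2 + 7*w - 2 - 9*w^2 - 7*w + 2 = 0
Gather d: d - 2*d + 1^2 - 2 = -d - 1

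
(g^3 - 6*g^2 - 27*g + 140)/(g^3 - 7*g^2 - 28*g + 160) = (g - 7)/(g - 8)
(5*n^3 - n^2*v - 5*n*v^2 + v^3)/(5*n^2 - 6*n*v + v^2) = n + v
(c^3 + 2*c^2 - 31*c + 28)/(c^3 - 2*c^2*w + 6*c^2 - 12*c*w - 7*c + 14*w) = (4 - c)/(-c + 2*w)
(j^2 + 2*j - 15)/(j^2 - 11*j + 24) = (j + 5)/(j - 8)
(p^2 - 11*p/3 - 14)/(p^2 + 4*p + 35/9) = 3*(p - 6)/(3*p + 5)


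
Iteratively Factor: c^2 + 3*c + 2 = (c + 1)*(c + 2)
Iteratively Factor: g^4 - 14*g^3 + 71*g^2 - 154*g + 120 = (g - 4)*(g^3 - 10*g^2 + 31*g - 30) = (g - 4)*(g - 2)*(g^2 - 8*g + 15) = (g - 4)*(g - 3)*(g - 2)*(g - 5)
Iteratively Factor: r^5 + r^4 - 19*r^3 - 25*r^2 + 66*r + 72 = (r + 3)*(r^4 - 2*r^3 - 13*r^2 + 14*r + 24) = (r - 4)*(r + 3)*(r^3 + 2*r^2 - 5*r - 6) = (r - 4)*(r + 3)^2*(r^2 - r - 2) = (r - 4)*(r + 1)*(r + 3)^2*(r - 2)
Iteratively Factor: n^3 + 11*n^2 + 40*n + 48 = (n + 4)*(n^2 + 7*n + 12) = (n + 3)*(n + 4)*(n + 4)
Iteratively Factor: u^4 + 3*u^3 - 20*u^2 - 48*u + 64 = (u + 4)*(u^3 - u^2 - 16*u + 16) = (u - 4)*(u + 4)*(u^2 + 3*u - 4) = (u - 4)*(u - 1)*(u + 4)*(u + 4)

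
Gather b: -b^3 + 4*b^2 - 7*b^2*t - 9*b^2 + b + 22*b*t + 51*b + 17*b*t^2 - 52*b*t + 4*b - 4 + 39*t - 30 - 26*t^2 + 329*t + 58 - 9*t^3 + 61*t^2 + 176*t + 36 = -b^3 + b^2*(-7*t - 5) + b*(17*t^2 - 30*t + 56) - 9*t^3 + 35*t^2 + 544*t + 60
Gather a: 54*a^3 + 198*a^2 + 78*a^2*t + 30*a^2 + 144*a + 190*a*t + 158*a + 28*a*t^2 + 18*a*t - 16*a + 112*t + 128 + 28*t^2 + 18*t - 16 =54*a^3 + a^2*(78*t + 228) + a*(28*t^2 + 208*t + 286) + 28*t^2 + 130*t + 112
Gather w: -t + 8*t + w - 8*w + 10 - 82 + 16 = 7*t - 7*w - 56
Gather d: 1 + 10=11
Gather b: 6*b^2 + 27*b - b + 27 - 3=6*b^2 + 26*b + 24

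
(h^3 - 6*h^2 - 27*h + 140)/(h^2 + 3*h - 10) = (h^2 - 11*h + 28)/(h - 2)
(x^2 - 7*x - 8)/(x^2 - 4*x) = (x^2 - 7*x - 8)/(x*(x - 4))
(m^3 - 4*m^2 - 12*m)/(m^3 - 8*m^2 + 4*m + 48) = m/(m - 4)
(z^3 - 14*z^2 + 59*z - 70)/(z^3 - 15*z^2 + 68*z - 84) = (z - 5)/(z - 6)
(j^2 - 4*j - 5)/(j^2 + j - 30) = (j + 1)/(j + 6)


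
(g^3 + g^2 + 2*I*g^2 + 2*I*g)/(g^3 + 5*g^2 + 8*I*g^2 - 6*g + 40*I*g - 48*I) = g*(g^2 + g*(1 + 2*I) + 2*I)/(g^3 + g^2*(5 + 8*I) + 2*g*(-3 + 20*I) - 48*I)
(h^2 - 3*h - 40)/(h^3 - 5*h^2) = (h^2 - 3*h - 40)/(h^2*(h - 5))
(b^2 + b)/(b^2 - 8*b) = (b + 1)/(b - 8)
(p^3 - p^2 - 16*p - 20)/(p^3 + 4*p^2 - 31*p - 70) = (p + 2)/(p + 7)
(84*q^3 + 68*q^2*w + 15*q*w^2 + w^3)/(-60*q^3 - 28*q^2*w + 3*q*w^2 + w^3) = (-7*q - w)/(5*q - w)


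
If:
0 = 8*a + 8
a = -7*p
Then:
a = -1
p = 1/7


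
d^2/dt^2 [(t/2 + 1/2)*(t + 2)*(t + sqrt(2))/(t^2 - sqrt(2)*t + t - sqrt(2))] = 4*(1 + sqrt(2))/(t^3 - 3*sqrt(2)*t^2 + 6*t - 2*sqrt(2))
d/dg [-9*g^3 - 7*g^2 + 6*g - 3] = -27*g^2 - 14*g + 6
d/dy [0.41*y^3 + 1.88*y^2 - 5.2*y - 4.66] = 1.23*y^2 + 3.76*y - 5.2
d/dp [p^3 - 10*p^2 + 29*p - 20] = 3*p^2 - 20*p + 29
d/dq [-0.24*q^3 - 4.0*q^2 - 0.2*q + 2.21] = -0.72*q^2 - 8.0*q - 0.2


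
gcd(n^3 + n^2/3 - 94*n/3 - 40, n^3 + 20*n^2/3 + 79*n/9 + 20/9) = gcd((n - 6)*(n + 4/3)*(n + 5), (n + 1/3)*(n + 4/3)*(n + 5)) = n^2 + 19*n/3 + 20/3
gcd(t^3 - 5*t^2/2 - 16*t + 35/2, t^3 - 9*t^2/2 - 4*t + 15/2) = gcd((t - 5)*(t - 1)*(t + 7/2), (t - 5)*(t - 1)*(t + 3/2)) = t^2 - 6*t + 5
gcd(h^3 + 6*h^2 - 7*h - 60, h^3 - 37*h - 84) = h + 4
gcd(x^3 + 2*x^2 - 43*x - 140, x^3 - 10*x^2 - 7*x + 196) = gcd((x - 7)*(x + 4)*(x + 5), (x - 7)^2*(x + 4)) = x^2 - 3*x - 28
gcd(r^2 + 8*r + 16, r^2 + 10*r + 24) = r + 4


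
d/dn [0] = 0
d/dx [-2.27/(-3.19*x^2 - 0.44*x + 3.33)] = (-14.4826*x - 0.9988)/(3.19*x^2 + 0.44*x - 3.33)^2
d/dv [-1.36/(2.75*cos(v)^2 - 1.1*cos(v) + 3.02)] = (1.496 - 7.48*cos(v))*sin(v)/(2.75*cos(v)^2 - 1.1*cos(v) + 3.02)^2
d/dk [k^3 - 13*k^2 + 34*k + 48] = 3*k^2 - 26*k + 34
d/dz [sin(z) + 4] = cos(z)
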